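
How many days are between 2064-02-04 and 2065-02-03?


From 2064-02-04 to 2065-02-03
2064-02-04: days before February = 31; day of year = 31 + 4 = 35
2065-02-03: days before February = 31; day of year = 31 + 3 = 34
Rest of 2064: 366 - 35 = 331
Total = 331 + 34 = 365

365 days


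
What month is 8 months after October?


October is month 10
10 + 8 = 18; wrap: 18 - 12 = 6

June


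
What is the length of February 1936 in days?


February 1936 (leap year: yes)

29 days


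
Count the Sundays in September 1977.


September 1977 has 30 days
Anchor: Jan 1, 1977. With p = 1977 - 1 = 1976: (p + p//4 - p//100 + p//400) mod 7 = (1976 + 494 - 19 + 4) mod 7 = 2455 mod 7 = 5 -> Saturday (Mon=0 ... Sun=6)
Days before September (Jan-Aug): 243; September 1 index = (5 + 243) mod 7 = 3 -> Thursday
First Sunday is September 4
Sundays: 4, 11, 18, 25

4 Sundays


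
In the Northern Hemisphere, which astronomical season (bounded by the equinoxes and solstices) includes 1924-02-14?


Date: February 14
Astronomical Winter (approx.; exact equinox/solstice day varies by year): December 21 to March 19
February 14 falls within the Winter window

Winter


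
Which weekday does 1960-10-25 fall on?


Date: October 25, 1960
Anchor: Jan 1, 1960. With p = 1960 - 1 = 1959: (p + p//4 - p//100 + p//400) mod 7 = (1959 + 489 - 19 + 4) mod 7 = 2433 mod 7 = 4 -> Friday (Mon=0 ... Sun=6)
Days before October (Jan-Sep): 274; offset = 274 + 25 - 1 = 298
Weekday index = (4 + 298) mod 7 = 1

Day of the week: Tuesday


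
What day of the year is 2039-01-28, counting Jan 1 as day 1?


Date: January 28, 2039
No months before January
Plus 28 days in January

Day of year: 28


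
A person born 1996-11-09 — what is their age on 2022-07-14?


Birth: 1996-11-09
Reference: 2022-07-14
Year difference: 2022 - 1996 = 26
Birthday not yet reached in 2022, subtract 1

25 years old


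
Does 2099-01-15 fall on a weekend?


Anchor: Jan 1, 2099. With p = 2099 - 1 = 2098: (p + p//4 - p//100 + p//400) mod 7 = (2098 + 524 - 20 + 5) mod 7 = 2607 mod 7 = 3 -> Thursday (Mon=0 ... Sun=6)
Day of year: 15; offset = 14
Weekday index = (3 + 14) mod 7 = 3 -> Thursday
Weekend days: Saturday, Sunday

No


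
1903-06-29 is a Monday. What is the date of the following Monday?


Current: Monday
Target: Monday
Days ahead: 7

Next Monday: 1903-07-06


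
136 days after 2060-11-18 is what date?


Start: 2060-11-18, add 136 days
November 2060 has 30 days: 30 - 18 = 12 days to November 30 -> 124 left
December 2060 has 31 days -> 93 left
January 2061 has 31 days -> 62 left
February 2061 has 28 days -> 34 left
March 2061 has 31 days -> 3 left
April 2061: 3 <= 30 -> lands on April 3

Result: 2061-04-03


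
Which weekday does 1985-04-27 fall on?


Date: April 27, 1985
Anchor: Jan 1, 1985. With p = 1985 - 1 = 1984: (p + p//4 - p//100 + p//400) mod 7 = (1984 + 496 - 19 + 4) mod 7 = 2465 mod 7 = 1 -> Tuesday (Mon=0 ... Sun=6)
Days before April (Jan-Mar): 90; offset = 90 + 27 - 1 = 116
Weekday index = (1 + 116) mod 7 = 5

Day of the week: Saturday


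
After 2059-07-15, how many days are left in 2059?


Day of year: 196 of 365
Remaining = 365 - 196

169 days


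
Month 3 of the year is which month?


Month 3 of 12

March


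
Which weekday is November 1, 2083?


Target: November 1, 2083
Anchor: Jan 1, 2083. With p = 2083 - 1 = 2082: (p + p//4 - p//100 + p//400) mod 7 = (2082 + 520 - 20 + 5) mod 7 = 2587 mod 7 = 4 -> Friday (Mon=0 ... Sun=6)
Days before November (Jan-Oct): 304 days
Weekday index = (4 + 304) mod 7 = 0

Monday


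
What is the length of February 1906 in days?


February 1906 (leap year: no)

28 days


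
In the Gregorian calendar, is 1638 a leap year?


Gregorian leap year rule: divisible by 4, but not by 100, unless also by 400.
1638 is not divisible by 4 -> not a leap year

No


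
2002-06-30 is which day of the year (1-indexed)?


Date: June 30, 2002
Days in months 1 through 5: 151
Plus 30 days in June

Day of year: 181


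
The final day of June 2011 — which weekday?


June 2011 has 30 days
Anchor: Jan 1, 2011. With p = 2011 - 1 = 2010: (p + p//4 - p//100 + p//400) mod 7 = (2010 + 502 - 20 + 5) mod 7 = 2497 mod 7 = 5 -> Saturday (Mon=0 ... Sun=6)
Days before June (Jan-May): 151; June 1 index = (5 + 151) mod 7 = 2 -> Wednesday
Last day offset: 30 - 1 = 29 days
Weekday index = (2 + 29) mod 7 = 3

Thursday, June 30


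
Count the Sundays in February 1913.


February 1913 has 28 days
Anchor: Jan 1, 1913. With p = 1913 - 1 = 1912: (p + p//4 - p//100 + p//400) mod 7 = (1912 + 478 - 19 + 4) mod 7 = 2375 mod 7 = 2 -> Wednesday (Mon=0 ... Sun=6)
Days before February (Jan): 31; February 1 index = (2 + 31) mod 7 = 5 -> Saturday
First Sunday is February 2
Sundays: 2, 9, 16, 23

4 Sundays


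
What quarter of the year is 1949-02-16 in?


Month: February (month 2)
Q1: Jan-Mar, Q2: Apr-Jun, Q3: Jul-Sep, Q4: Oct-Dec

Q1


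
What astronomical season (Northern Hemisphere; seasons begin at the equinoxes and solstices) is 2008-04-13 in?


Date: April 13
Astronomical Spring (approx.; exact equinox/solstice day varies by year): March 20 to June 20
April 13 falls within the Spring window

Spring


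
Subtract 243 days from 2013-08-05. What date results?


Start: 2013-08-05, subtract 243 days
Back 5 days from August 5 reaches July 31, 2013 -> 238 left
July 2013 has 31 days -> back to June 30, 2013 -> 207 left
June 2013 has 30 days -> back to May 31, 2013 -> 177 left
May 2013 has 31 days -> back to April 30, 2013 -> 146 left
April 2013 has 30 days -> back to March 31, 2013 -> 116 left
March 2013 has 31 days -> back to February 28, 2013 -> 85 left
February 2013 has 28 days -> back to January 31, 2013 -> 57 left
January 2013 has 31 days -> back to December 31, 2012 -> 26 left
December 2012: 31 - 26 = 5 -> lands on December 5

Result: 2012-12-05


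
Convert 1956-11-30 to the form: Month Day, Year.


ISO 1956-11-30 parses as year=1956, month=11, day=30
Month 11 -> November

November 30, 1956


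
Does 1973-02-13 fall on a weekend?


Anchor: Jan 1, 1973. With p = 1973 - 1 = 1972: (p + p//4 - p//100 + p//400) mod 7 = (1972 + 493 - 19 + 4) mod 7 = 2450 mod 7 = 0 -> Monday (Mon=0 ... Sun=6)
Day of year: 44; offset = 43
Weekday index = (0 + 43) mod 7 = 1 -> Tuesday
Weekend days: Saturday, Sunday

No


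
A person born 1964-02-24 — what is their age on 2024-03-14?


Birth: 1964-02-24
Reference: 2024-03-14
Year difference: 2024 - 1964 = 60

60 years old


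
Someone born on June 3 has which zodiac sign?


Date: June 3
Conventional tropical zodiac dates: Gemini from May 21 onward; Cancer starts June 21
June 3 falls within the Gemini range

Gemini


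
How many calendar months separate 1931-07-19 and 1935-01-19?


From July 1931 to January 1935
4 years * 12 = 48 months, minus 6 months = 42

42 months


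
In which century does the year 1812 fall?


Century = (year - 1) // 100 + 1
= (1812 - 1) // 100 + 1
= 1811 // 100 + 1
= 18 + 1

19th century


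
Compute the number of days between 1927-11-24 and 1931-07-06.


From 1927-11-24 to 1931-07-06
1927-11-24: days before November = 31 + 28 + 31 + 30 + 31 + 30 + 31 + 31 + 30 + 31 = 304 (1927 is not a leap year); day of year = 304 + 24 = 328
1931-07-06: days before July = 31 + 28 + 31 + 30 + 31 + 30 = 181 (1931 is not a leap year); day of year = 181 + 6 = 187
Rest of 1927: 365 - 328 = 37
Full years 1928 (366), 1929 (365), 1930 (365): 1096
Total = 37 + 1096 + 187 = 1320

1320 days


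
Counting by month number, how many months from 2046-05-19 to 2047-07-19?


From May 2046 to July 2047
1 year * 12 = 12 months, plus 2 months = 14

14 months


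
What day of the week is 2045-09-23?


Date: September 23, 2045
Anchor: Jan 1, 2045. With p = 2045 - 1 = 2044: (p + p//4 - p//100 + p//400) mod 7 = (2044 + 511 - 20 + 5) mod 7 = 2540 mod 7 = 6 -> Sunday (Mon=0 ... Sun=6)
Days before September (Jan-Aug): 243; offset = 243 + 23 - 1 = 265
Weekday index = (6 + 265) mod 7 = 5

Day of the week: Saturday


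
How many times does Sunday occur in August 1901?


August 1901 has 31 days
Anchor: Jan 1, 1901. With p = 1901 - 1 = 1900: (p + p//4 - p//100 + p//400) mod 7 = (1900 + 475 - 19 + 4) mod 7 = 2360 mod 7 = 1 -> Tuesday (Mon=0 ... Sun=6)
Days before August (Jan-Jul): 212; August 1 index = (1 + 212) mod 7 = 3 -> Thursday
First Sunday is August 4
Sundays: 4, 11, 18, 25

4 Sundays


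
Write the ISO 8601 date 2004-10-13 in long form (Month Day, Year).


ISO 2004-10-13 parses as year=2004, month=10, day=13
Month 10 -> October

October 13, 2004


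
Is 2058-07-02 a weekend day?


Anchor: Jan 1, 2058. With p = 2058 - 1 = 2057: (p + p//4 - p//100 + p//400) mod 7 = (2057 + 514 - 20 + 5) mod 7 = 2556 mod 7 = 1 -> Tuesday (Mon=0 ... Sun=6)
Day of year: 183; offset = 182
Weekday index = (1 + 182) mod 7 = 1 -> Tuesday
Weekend days: Saturday, Sunday

No


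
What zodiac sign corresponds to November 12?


Date: November 12
Conventional tropical zodiac dates: Scorpio from October 23 onward; Sagittarius starts November 22
November 12 falls within the Scorpio range

Scorpio


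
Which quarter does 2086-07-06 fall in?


Month: July (month 7)
Q1: Jan-Mar, Q2: Apr-Jun, Q3: Jul-Sep, Q4: Oct-Dec

Q3


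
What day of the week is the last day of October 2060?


October 2060 has 31 days
Anchor: Jan 1, 2060. With p = 2060 - 1 = 2059: (p + p//4 - p//100 + p//400) mod 7 = (2059 + 514 - 20 + 5) mod 7 = 2558 mod 7 = 3 -> Thursday (Mon=0 ... Sun=6)
Days before October (Jan-Sep): 274; October 1 index = (3 + 274) mod 7 = 4 -> Friday
Last day offset: 31 - 1 = 30 days
Weekday index = (4 + 30) mod 7 = 6

Sunday, October 31


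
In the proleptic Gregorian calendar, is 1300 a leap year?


Gregorian leap year rule: divisible by 4, but not by 100, unless also by 400.
1300 is divisible by 100 but not 400 -> not a leap year

No


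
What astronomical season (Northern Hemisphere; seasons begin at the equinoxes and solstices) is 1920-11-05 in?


Date: November 5
Astronomical Autumn (approx.; exact equinox/solstice day varies by year): September 22 to December 20
November 5 falls within the Autumn window

Autumn


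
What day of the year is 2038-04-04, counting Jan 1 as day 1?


Date: April 4, 2038
Days in months 1 through 3: 90
Plus 4 days in April

Day of year: 94


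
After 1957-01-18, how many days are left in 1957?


Day of year: 18 of 365
Remaining = 365 - 18

347 days


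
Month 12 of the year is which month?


Month 12 of 12

December


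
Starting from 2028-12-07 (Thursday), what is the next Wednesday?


Current: Thursday
Target: Wednesday
Days ahead: 6

Next Wednesday: 2028-12-13


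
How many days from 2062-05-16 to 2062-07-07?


From 2062-05-16 to 2062-07-07
2062-05-16: days before May = 31 + 28 + 31 + 30 = 120 (2062 is not a leap year); day of year = 120 + 16 = 136
2062-07-07: days before July = 31 + 28 + 31 + 30 + 31 + 30 = 181 (2062 is not a leap year); day of year = 181 + 7 = 188
Same year: 188 - 136 = 52

52 days


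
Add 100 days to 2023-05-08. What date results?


Start: 2023-05-08, add 100 days
May 2023 has 31 days: 31 - 8 = 23 days to May 31 -> 77 left
June 2023 has 30 days -> 47 left
July 2023 has 31 days -> 16 left
August 2023: 16 <= 31 -> lands on August 16

Result: 2023-08-16


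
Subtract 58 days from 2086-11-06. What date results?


Start: 2086-11-06, subtract 58 days
Back 6 days from November 6 reaches October 31, 2086 -> 52 left
October 2086 has 31 days -> back to September 30, 2086 -> 21 left
September 2086: 30 - 21 = 9 -> lands on September 9

Result: 2086-09-09


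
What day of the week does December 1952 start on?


Target: December 1, 1952
Anchor: Jan 1, 1952. With p = 1952 - 1 = 1951: (p + p//4 - p//100 + p//400) mod 7 = (1951 + 487 - 19 + 4) mod 7 = 2423 mod 7 = 1 -> Tuesday (Mon=0 ... Sun=6)
Days before December (Jan-Nov): 335 days
Weekday index = (1 + 335) mod 7 = 0

Monday


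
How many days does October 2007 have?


October 2007

31 days


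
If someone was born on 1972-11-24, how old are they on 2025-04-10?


Birth: 1972-11-24
Reference: 2025-04-10
Year difference: 2025 - 1972 = 53
Birthday not yet reached in 2025, subtract 1

52 years old


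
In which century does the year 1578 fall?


Century = (year - 1) // 100 + 1
= (1578 - 1) // 100 + 1
= 1577 // 100 + 1
= 15 + 1

16th century


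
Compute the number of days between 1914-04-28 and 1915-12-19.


From 1914-04-28 to 1915-12-19
1914-04-28: days before April = 31 + 28 + 31 = 90 (1914 is not a leap year); day of year = 90 + 28 = 118
1915-12-19: days before December = 31 + 28 + 31 + 30 + 31 + 30 + 31 + 31 + 30 + 31 + 30 = 334 (1915 is not a leap year); day of year = 334 + 19 = 353
Rest of 1914: 365 - 118 = 247
Total = 247 + 353 = 600

600 days


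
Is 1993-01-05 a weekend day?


Anchor: Jan 1, 1993. With p = 1993 - 1 = 1992: (p + p//4 - p//100 + p//400) mod 7 = (1992 + 498 - 19 + 4) mod 7 = 2475 mod 7 = 4 -> Friday (Mon=0 ... Sun=6)
Day of year: 5; offset = 4
Weekday index = (4 + 4) mod 7 = 1 -> Tuesday
Weekend days: Saturday, Sunday

No


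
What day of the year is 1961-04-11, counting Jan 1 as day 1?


Date: April 11, 1961
Days in months 1 through 3: 90
Plus 11 days in April

Day of year: 101


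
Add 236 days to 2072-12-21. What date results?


Start: 2072-12-21, add 236 days
December 2072 has 31 days: 31 - 21 = 10 days to December 31 -> 226 left
January 2073 has 31 days -> 195 left
February 2073 has 28 days -> 167 left
March 2073 has 31 days -> 136 left
April 2073 has 30 days -> 106 left
May 2073 has 31 days -> 75 left
June 2073 has 30 days -> 45 left
July 2073 has 31 days -> 14 left
August 2073: 14 <= 31 -> lands on August 14

Result: 2073-08-14


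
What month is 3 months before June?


June is month 6
6 - 3 = 3

March


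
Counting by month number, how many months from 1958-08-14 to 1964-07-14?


From August 1958 to July 1964
6 years * 12 = 72 months, minus 1 month = 71

71 months


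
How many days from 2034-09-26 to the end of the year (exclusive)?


Day of year: 269 of 365
Remaining = 365 - 269

96 days


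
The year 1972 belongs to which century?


Century = (year - 1) // 100 + 1
= (1972 - 1) // 100 + 1
= 1971 // 100 + 1
= 19 + 1

20th century


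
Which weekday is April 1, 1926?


Target: April 1, 1926
Anchor: Jan 1, 1926. With p = 1926 - 1 = 1925: (p + p//4 - p//100 + p//400) mod 7 = (1925 + 481 - 19 + 4) mod 7 = 2391 mod 7 = 4 -> Friday (Mon=0 ... Sun=6)
Days before April (Jan-Mar): 90 days
Weekday index = (4 + 90) mod 7 = 3

Thursday


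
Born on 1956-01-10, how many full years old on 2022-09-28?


Birth: 1956-01-10
Reference: 2022-09-28
Year difference: 2022 - 1956 = 66

66 years old


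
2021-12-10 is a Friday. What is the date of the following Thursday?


Current: Friday
Target: Thursday
Days ahead: 6

Next Thursday: 2021-12-16


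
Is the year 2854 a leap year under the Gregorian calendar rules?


Gregorian leap year rule: divisible by 4, but not by 100, unless also by 400.
2854 is not divisible by 4 -> not a leap year

No


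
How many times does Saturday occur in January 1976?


January 1976 has 31 days
Anchor: Jan 1, 1976. With p = 1976 - 1 = 1975: (p + p//4 - p//100 + p//400) mod 7 = (1975 + 493 - 19 + 4) mod 7 = 2453 mod 7 = 3 -> Thursday (Mon=0 ... Sun=6)
January 1 is the anchor itself -> Thursday
First Saturday is January 3
Saturdays: 3, 10, 17, 24, 31

5 Saturdays


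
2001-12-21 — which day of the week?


Date: December 21, 2001
Anchor: Jan 1, 2001. With p = 2001 - 1 = 2000: (p + p//4 - p//100 + p//400) mod 7 = (2000 + 500 - 20 + 5) mod 7 = 2485 mod 7 = 0 -> Monday (Mon=0 ... Sun=6)
Days before December (Jan-Nov): 334; offset = 334 + 21 - 1 = 354
Weekday index = (0 + 354) mod 7 = 4

Day of the week: Friday


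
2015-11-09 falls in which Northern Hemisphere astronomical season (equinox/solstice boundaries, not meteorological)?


Date: November 9
Astronomical Autumn (approx.; exact equinox/solstice day varies by year): September 22 to December 20
November 9 falls within the Autumn window

Autumn


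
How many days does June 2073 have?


June 2073

30 days


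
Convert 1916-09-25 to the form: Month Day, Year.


ISO 1916-09-25 parses as year=1916, month=09, day=25
Month 9 -> September

September 25, 1916


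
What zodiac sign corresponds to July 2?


Date: July 2
Conventional tropical zodiac dates: Cancer from June 21 onward; Leo starts July 23
July 2 falls within the Cancer range

Cancer


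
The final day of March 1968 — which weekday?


March 1968 has 31 days
Anchor: Jan 1, 1968. With p = 1968 - 1 = 1967: (p + p//4 - p//100 + p//400) mod 7 = (1967 + 491 - 19 + 4) mod 7 = 2443 mod 7 = 0 -> Monday (Mon=0 ... Sun=6)
Days before March (Jan-Feb): 60; March 1 index = (0 + 60) mod 7 = 4 -> Friday
Last day offset: 31 - 1 = 30 days
Weekday index = (4 + 30) mod 7 = 6

Sunday, March 31


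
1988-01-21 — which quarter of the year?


Month: January (month 1)
Q1: Jan-Mar, Q2: Apr-Jun, Q3: Jul-Sep, Q4: Oct-Dec

Q1


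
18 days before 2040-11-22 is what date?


Start: 2040-11-22, subtract 18 days
22 - 18 = 4 stays within November 2040

Result: 2040-11-04


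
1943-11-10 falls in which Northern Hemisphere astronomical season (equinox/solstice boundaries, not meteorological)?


Date: November 10
Astronomical Autumn (approx.; exact equinox/solstice day varies by year): September 22 to December 20
November 10 falls within the Autumn window

Autumn


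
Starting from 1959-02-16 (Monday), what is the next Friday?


Current: Monday
Target: Friday
Days ahead: 4

Next Friday: 1959-02-20


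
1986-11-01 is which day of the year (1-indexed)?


Date: November 1, 1986
Days in months 1 through 10: 304
Plus 1 days in November

Day of year: 305


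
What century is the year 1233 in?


Century = (year - 1) // 100 + 1
= (1233 - 1) // 100 + 1
= 1232 // 100 + 1
= 12 + 1

13th century


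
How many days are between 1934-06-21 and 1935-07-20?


From 1934-06-21 to 1935-07-20
1934-06-21: days before June = 31 + 28 + 31 + 30 + 31 = 151 (1934 is not a leap year); day of year = 151 + 21 = 172
1935-07-20: days before July = 31 + 28 + 31 + 30 + 31 + 30 = 181 (1935 is not a leap year); day of year = 181 + 20 = 201
Rest of 1934: 365 - 172 = 193
Total = 193 + 201 = 394

394 days


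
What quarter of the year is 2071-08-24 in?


Month: August (month 8)
Q1: Jan-Mar, Q2: Apr-Jun, Q3: Jul-Sep, Q4: Oct-Dec

Q3


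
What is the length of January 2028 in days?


January 2028

31 days


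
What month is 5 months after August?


August is month 8
8 + 5 = 13; wrap: 13 - 12 = 1

January


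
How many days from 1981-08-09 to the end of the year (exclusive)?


Day of year: 221 of 365
Remaining = 365 - 221

144 days


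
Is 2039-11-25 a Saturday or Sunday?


Anchor: Jan 1, 2039. With p = 2039 - 1 = 2038: (p + p//4 - p//100 + p//400) mod 7 = (2038 + 509 - 20 + 5) mod 7 = 2532 mod 7 = 5 -> Saturday (Mon=0 ... Sun=6)
Day of year: 329; offset = 328
Weekday index = (5 + 328) mod 7 = 4 -> Friday
Weekend days: Saturday, Sunday

No


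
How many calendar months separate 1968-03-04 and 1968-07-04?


From March 1968 to July 1968
0 years * 12 = 0 months, plus 4 months = 4

4 months


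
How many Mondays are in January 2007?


January 2007 has 31 days
Anchor: Jan 1, 2007. With p = 2007 - 1 = 2006: (p + p//4 - p//100 + p//400) mod 7 = (2006 + 501 - 20 + 5) mod 7 = 2492 mod 7 = 0 -> Monday (Mon=0 ... Sun=6)
January 1 is the anchor itself -> Monday
First Monday is January 1
Mondays: 1, 8, 15, 22, 29

5 Mondays


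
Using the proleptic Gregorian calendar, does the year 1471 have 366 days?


Gregorian leap year rule: divisible by 4, but not by 100, unless also by 400.
1471 is not divisible by 4 -> not a leap year

No


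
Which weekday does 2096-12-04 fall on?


Date: December 4, 2096
Anchor: Jan 1, 2096. With p = 2096 - 1 = 2095: (p + p//4 - p//100 + p//400) mod 7 = (2095 + 523 - 20 + 5) mod 7 = 2603 mod 7 = 6 -> Sunday (Mon=0 ... Sun=6)
Days before December (Jan-Nov): 335; offset = 335 + 4 - 1 = 338
Weekday index = (6 + 338) mod 7 = 1

Day of the week: Tuesday


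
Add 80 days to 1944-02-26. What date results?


Start: 1944-02-26, add 80 days
February 1944 has 29 days: 29 - 26 = 3 days to February 29 -> 77 left
March 1944 has 31 days -> 46 left
April 1944 has 30 days -> 16 left
May 1944: 16 <= 31 -> lands on May 16

Result: 1944-05-16


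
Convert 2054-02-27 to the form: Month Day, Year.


ISO 2054-02-27 parses as year=2054, month=02, day=27
Month 2 -> February

February 27, 2054


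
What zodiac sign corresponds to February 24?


Date: February 24
Conventional tropical zodiac dates: Pisces from February 19 onward; Aries starts March 21
February 24 falls within the Pisces range

Pisces


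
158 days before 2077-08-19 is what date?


Start: 2077-08-19, subtract 158 days
Back 19 days from August 19 reaches July 31, 2077 -> 139 left
July 2077 has 31 days -> back to June 30, 2077 -> 108 left
June 2077 has 30 days -> back to May 31, 2077 -> 78 left
May 2077 has 31 days -> back to April 30, 2077 -> 47 left
April 2077 has 30 days -> back to March 31, 2077 -> 17 left
March 2077: 31 - 17 = 14 -> lands on March 14

Result: 2077-03-14


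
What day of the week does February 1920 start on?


Target: February 1, 1920
Anchor: Jan 1, 1920. With p = 1920 - 1 = 1919: (p + p//4 - p//100 + p//400) mod 7 = (1919 + 479 - 19 + 4) mod 7 = 2383 mod 7 = 3 -> Thursday (Mon=0 ... Sun=6)
Days before February (Jan): 31 days
Weekday index = (3 + 31) mod 7 = 6

Sunday


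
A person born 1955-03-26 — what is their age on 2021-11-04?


Birth: 1955-03-26
Reference: 2021-11-04
Year difference: 2021 - 1955 = 66

66 years old


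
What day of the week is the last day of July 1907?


July 1907 has 31 days
Anchor: Jan 1, 1907. With p = 1907 - 1 = 1906: (p + p//4 - p//100 + p//400) mod 7 = (1906 + 476 - 19 + 4) mod 7 = 2367 mod 7 = 1 -> Tuesday (Mon=0 ... Sun=6)
Days before July (Jan-Jun): 181; July 1 index = (1 + 181) mod 7 = 0 -> Monday
Last day offset: 31 - 1 = 30 days
Weekday index = (0 + 30) mod 7 = 2

Wednesday, July 31


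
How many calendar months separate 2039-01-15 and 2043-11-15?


From January 2039 to November 2043
4 years * 12 = 48 months, plus 10 months = 58

58 months


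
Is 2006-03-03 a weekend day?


Anchor: Jan 1, 2006. With p = 2006 - 1 = 2005: (p + p//4 - p//100 + p//400) mod 7 = (2005 + 501 - 20 + 5) mod 7 = 2491 mod 7 = 6 -> Sunday (Mon=0 ... Sun=6)
Day of year: 62; offset = 61
Weekday index = (6 + 61) mod 7 = 4 -> Friday
Weekend days: Saturday, Sunday

No


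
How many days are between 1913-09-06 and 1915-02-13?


From 1913-09-06 to 1915-02-13
1913-09-06: days before September = 31 + 28 + 31 + 30 + 31 + 30 + 31 + 31 = 243 (1913 is not a leap year); day of year = 243 + 6 = 249
1915-02-13: days before February = 31; day of year = 31 + 13 = 44
Rest of 1913: 365 - 249 = 116
Full years 1914 (365): 365
Total = 116 + 365 + 44 = 525

525 days


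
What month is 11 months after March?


March is month 3
3 + 11 = 14; wrap: 14 - 12 = 2

February


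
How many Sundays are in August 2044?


August 2044 has 31 days
Anchor: Jan 1, 2044. With p = 2044 - 1 = 2043: (p + p//4 - p//100 + p//400) mod 7 = (2043 + 510 - 20 + 5) mod 7 = 2538 mod 7 = 4 -> Friday (Mon=0 ... Sun=6)
Days before August (Jan-Jul): 213; August 1 index = (4 + 213) mod 7 = 0 -> Monday
First Sunday is August 7
Sundays: 7, 14, 21, 28

4 Sundays


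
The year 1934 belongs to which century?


Century = (year - 1) // 100 + 1
= (1934 - 1) // 100 + 1
= 1933 // 100 + 1
= 19 + 1

20th century


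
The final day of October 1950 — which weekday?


October 1950 has 31 days
Anchor: Jan 1, 1950. With p = 1950 - 1 = 1949: (p + p//4 - p//100 + p//400) mod 7 = (1949 + 487 - 19 + 4) mod 7 = 2421 mod 7 = 6 -> Sunday (Mon=0 ... Sun=6)
Days before October (Jan-Sep): 273; October 1 index = (6 + 273) mod 7 = 6 -> Sunday
Last day offset: 31 - 1 = 30 days
Weekday index = (6 + 30) mod 7 = 1

Tuesday, October 31


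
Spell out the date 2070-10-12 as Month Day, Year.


ISO 2070-10-12 parses as year=2070, month=10, day=12
Month 10 -> October

October 12, 2070


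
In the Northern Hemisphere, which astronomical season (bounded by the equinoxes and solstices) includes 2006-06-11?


Date: June 11
Astronomical Spring (approx.; exact equinox/solstice day varies by year): March 20 to June 20
June 11 falls within the Spring window

Spring


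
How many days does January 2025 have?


January 2025

31 days


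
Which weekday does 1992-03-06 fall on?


Date: March 6, 1992
Anchor: Jan 1, 1992. With p = 1992 - 1 = 1991: (p + p//4 - p//100 + p//400) mod 7 = (1991 + 497 - 19 + 4) mod 7 = 2473 mod 7 = 2 -> Wednesday (Mon=0 ... Sun=6)
Days before March (Jan-Feb): 60; offset = 60 + 6 - 1 = 65
Weekday index = (2 + 65) mod 7 = 4

Day of the week: Friday


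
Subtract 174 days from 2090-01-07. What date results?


Start: 2090-01-07, subtract 174 days
Back 7 days from January 7 reaches December 31, 2089 -> 167 left
December 2089 has 31 days -> back to November 30, 2089 -> 136 left
November 2089 has 30 days -> back to October 31, 2089 -> 106 left
October 2089 has 31 days -> back to September 30, 2089 -> 75 left
September 2089 has 30 days -> back to August 31, 2089 -> 45 left
August 2089 has 31 days -> back to July 31, 2089 -> 14 left
July 2089: 31 - 14 = 17 -> lands on July 17

Result: 2089-07-17


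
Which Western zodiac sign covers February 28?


Date: February 28
Conventional tropical zodiac dates: Pisces from February 19 onward; Aries starts March 21
February 28 falls within the Pisces range

Pisces


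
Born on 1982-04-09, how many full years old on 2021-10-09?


Birth: 1982-04-09
Reference: 2021-10-09
Year difference: 2021 - 1982 = 39

39 years old


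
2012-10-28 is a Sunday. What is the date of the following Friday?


Current: Sunday
Target: Friday
Days ahead: 5

Next Friday: 2012-11-02


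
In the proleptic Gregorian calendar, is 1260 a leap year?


Gregorian leap year rule: divisible by 4, but not by 100, unless also by 400.
1260 is divisible by 4 but not 100 -> leap year

Yes


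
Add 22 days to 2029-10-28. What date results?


Start: 2029-10-28, add 22 days
October 2029 has 31 days: 31 - 28 = 3 days to October 31 -> 19 left
November 2029: 19 <= 30 -> lands on November 19

Result: 2029-11-19


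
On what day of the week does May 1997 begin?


Target: May 1, 1997
Anchor: Jan 1, 1997. With p = 1997 - 1 = 1996: (p + p//4 - p//100 + p//400) mod 7 = (1996 + 499 - 19 + 4) mod 7 = 2480 mod 7 = 2 -> Wednesday (Mon=0 ... Sun=6)
Days before May (Jan-Apr): 120 days
Weekday index = (2 + 120) mod 7 = 3

Thursday


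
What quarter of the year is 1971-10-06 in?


Month: October (month 10)
Q1: Jan-Mar, Q2: Apr-Jun, Q3: Jul-Sep, Q4: Oct-Dec

Q4


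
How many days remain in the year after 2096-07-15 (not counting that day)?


Day of year: 197 of 366
Remaining = 366 - 197

169 days


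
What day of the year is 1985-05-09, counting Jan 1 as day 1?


Date: May 9, 1985
Days in months 1 through 4: 120
Plus 9 days in May

Day of year: 129


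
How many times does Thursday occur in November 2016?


November 2016 has 30 days
Anchor: Jan 1, 2016. With p = 2016 - 1 = 2015: (p + p//4 - p//100 + p//400) mod 7 = (2015 + 503 - 20 + 5) mod 7 = 2503 mod 7 = 4 -> Friday (Mon=0 ... Sun=6)
Days before November (Jan-Oct): 305; November 1 index = (4 + 305) mod 7 = 1 -> Tuesday
First Thursday is November 3
Thursdays: 3, 10, 17, 24

4 Thursdays


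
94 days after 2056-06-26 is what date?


Start: 2056-06-26, add 94 days
June 2056 has 30 days: 30 - 26 = 4 days to June 30 -> 90 left
July 2056 has 31 days -> 59 left
August 2056 has 31 days -> 28 left
September 2056: 28 <= 30 -> lands on September 28

Result: 2056-09-28


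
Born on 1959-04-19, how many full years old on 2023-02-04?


Birth: 1959-04-19
Reference: 2023-02-04
Year difference: 2023 - 1959 = 64
Birthday not yet reached in 2023, subtract 1

63 years old


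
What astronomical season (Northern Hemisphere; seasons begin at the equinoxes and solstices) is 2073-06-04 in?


Date: June 4
Astronomical Spring (approx.; exact equinox/solstice day varies by year): March 20 to June 20
June 4 falls within the Spring window

Spring


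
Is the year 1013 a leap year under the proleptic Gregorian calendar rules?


Gregorian leap year rule: divisible by 4, but not by 100, unless also by 400.
1013 is not divisible by 4 -> not a leap year

No


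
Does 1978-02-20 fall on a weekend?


Anchor: Jan 1, 1978. With p = 1978 - 1 = 1977: (p + p//4 - p//100 + p//400) mod 7 = (1977 + 494 - 19 + 4) mod 7 = 2456 mod 7 = 6 -> Sunday (Mon=0 ... Sun=6)
Day of year: 51; offset = 50
Weekday index = (6 + 50) mod 7 = 0 -> Monday
Weekend days: Saturday, Sunday

No


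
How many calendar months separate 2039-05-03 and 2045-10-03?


From May 2039 to October 2045
6 years * 12 = 72 months, plus 5 months = 77

77 months


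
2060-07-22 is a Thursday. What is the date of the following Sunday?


Current: Thursday
Target: Sunday
Days ahead: 3

Next Sunday: 2060-07-25


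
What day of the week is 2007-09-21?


Date: September 21, 2007
Anchor: Jan 1, 2007. With p = 2007 - 1 = 2006: (p + p//4 - p//100 + p//400) mod 7 = (2006 + 501 - 20 + 5) mod 7 = 2492 mod 7 = 0 -> Monday (Mon=0 ... Sun=6)
Days before September (Jan-Aug): 243; offset = 243 + 21 - 1 = 263
Weekday index = (0 + 263) mod 7 = 4

Day of the week: Friday


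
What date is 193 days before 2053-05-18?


Start: 2053-05-18, subtract 193 days
Back 18 days from May 18 reaches April 30, 2053 -> 175 left
April 2053 has 30 days -> back to March 31, 2053 -> 145 left
March 2053 has 31 days -> back to February 28, 2053 -> 114 left
February 2053 has 28 days -> back to January 31, 2053 -> 86 left
January 2053 has 31 days -> back to December 31, 2052 -> 55 left
December 2052 has 31 days -> back to November 30, 2052 -> 24 left
November 2052: 30 - 24 = 6 -> lands on November 6

Result: 2052-11-06


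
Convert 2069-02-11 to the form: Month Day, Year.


ISO 2069-02-11 parses as year=2069, month=02, day=11
Month 2 -> February

February 11, 2069


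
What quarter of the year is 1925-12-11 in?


Month: December (month 12)
Q1: Jan-Mar, Q2: Apr-Jun, Q3: Jul-Sep, Q4: Oct-Dec

Q4


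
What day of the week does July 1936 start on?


Target: July 1, 1936
Anchor: Jan 1, 1936. With p = 1936 - 1 = 1935: (p + p//4 - p//100 + p//400) mod 7 = (1935 + 483 - 19 + 4) mod 7 = 2403 mod 7 = 2 -> Wednesday (Mon=0 ... Sun=6)
Days before July (Jan-Jun): 182 days
Weekday index = (2 + 182) mod 7 = 2

Wednesday


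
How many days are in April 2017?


April 2017

30 days


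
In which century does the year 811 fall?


Century = (year - 1) // 100 + 1
= (811 - 1) // 100 + 1
= 810 // 100 + 1
= 8 + 1

9th century


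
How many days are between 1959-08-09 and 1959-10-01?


From 1959-08-09 to 1959-10-01
1959-08-09: days before August = 31 + 28 + 31 + 30 + 31 + 30 + 31 = 212 (1959 is not a leap year); day of year = 212 + 9 = 221
1959-10-01: days before October = 31 + 28 + 31 + 30 + 31 + 30 + 31 + 31 + 30 = 273 (1959 is not a leap year); day of year = 273 + 1 = 274
Same year: 274 - 221 = 53

53 days


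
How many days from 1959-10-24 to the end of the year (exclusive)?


Day of year: 297 of 365
Remaining = 365 - 297

68 days


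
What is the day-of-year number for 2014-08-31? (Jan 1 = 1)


Date: August 31, 2014
Days in months 1 through 7: 212
Plus 31 days in August

Day of year: 243


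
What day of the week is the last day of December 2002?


December 2002 has 31 days
Anchor: Jan 1, 2002. With p = 2002 - 1 = 2001: (p + p//4 - p//100 + p//400) mod 7 = (2001 + 500 - 20 + 5) mod 7 = 2486 mod 7 = 1 -> Tuesday (Mon=0 ... Sun=6)
Days before December (Jan-Nov): 334; December 1 index = (1 + 334) mod 7 = 6 -> Sunday
Last day offset: 31 - 1 = 30 days
Weekday index = (6 + 30) mod 7 = 1

Tuesday, December 31


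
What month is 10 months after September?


September is month 9
9 + 10 = 19; wrap: 19 - 12 = 7

July


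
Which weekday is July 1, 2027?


Target: July 1, 2027
Anchor: Jan 1, 2027. With p = 2027 - 1 = 2026: (p + p//4 - p//100 + p//400) mod 7 = (2026 + 506 - 20 + 5) mod 7 = 2517 mod 7 = 4 -> Friday (Mon=0 ... Sun=6)
Days before July (Jan-Jun): 181 days
Weekday index = (4 + 181) mod 7 = 3

Thursday


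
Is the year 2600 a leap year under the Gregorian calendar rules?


Gregorian leap year rule: divisible by 4, but not by 100, unless also by 400.
2600 is divisible by 100 but not 400 -> not a leap year

No


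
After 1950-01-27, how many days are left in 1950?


Day of year: 27 of 365
Remaining = 365 - 27

338 days


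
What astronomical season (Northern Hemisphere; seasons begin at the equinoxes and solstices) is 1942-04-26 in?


Date: April 26
Astronomical Spring (approx.; exact equinox/solstice day varies by year): March 20 to June 20
April 26 falls within the Spring window

Spring


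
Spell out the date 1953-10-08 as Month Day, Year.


ISO 1953-10-08 parses as year=1953, month=10, day=08
Month 10 -> October

October 8, 1953


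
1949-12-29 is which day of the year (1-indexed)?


Date: December 29, 1949
Days in months 1 through 11: 334
Plus 29 days in December

Day of year: 363


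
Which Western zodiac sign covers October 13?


Date: October 13
Conventional tropical zodiac dates: Libra from September 23 onward; Scorpio starts October 23
October 13 falls within the Libra range

Libra


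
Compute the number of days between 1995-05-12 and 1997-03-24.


From 1995-05-12 to 1997-03-24
1995-05-12: days before May = 31 + 28 + 31 + 30 = 120 (1995 is not a leap year); day of year = 120 + 12 = 132
1997-03-24: days before March = 31 + 28 = 59 (1997 is not a leap year); day of year = 59 + 24 = 83
Rest of 1995: 365 - 132 = 233
Full years 1996 (366): 366
Total = 233 + 366 + 83 = 682

682 days


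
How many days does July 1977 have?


July 1977

31 days


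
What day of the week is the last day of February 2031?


February 2031 has 28 days
Anchor: Jan 1, 2031. With p = 2031 - 1 = 2030: (p + p//4 - p//100 + p//400) mod 7 = (2030 + 507 - 20 + 5) mod 7 = 2522 mod 7 = 2 -> Wednesday (Mon=0 ... Sun=6)
Days before February (Jan): 31; February 1 index = (2 + 31) mod 7 = 5 -> Saturday
Last day offset: 28 - 1 = 27 days
Weekday index = (5 + 27) mod 7 = 4

Friday, February 28


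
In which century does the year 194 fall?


Century = (year - 1) // 100 + 1
= (194 - 1) // 100 + 1
= 193 // 100 + 1
= 1 + 1

2nd century


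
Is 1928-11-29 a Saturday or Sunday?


Anchor: Jan 1, 1928. With p = 1928 - 1 = 1927: (p + p//4 - p//100 + p//400) mod 7 = (1927 + 481 - 19 + 4) mod 7 = 2393 mod 7 = 6 -> Sunday (Mon=0 ... Sun=6)
Day of year: 334; offset = 333
Weekday index = (6 + 333) mod 7 = 3 -> Thursday
Weekend days: Saturday, Sunday

No


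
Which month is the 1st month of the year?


Month 1 of 12

January


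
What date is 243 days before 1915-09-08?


Start: 1915-09-08, subtract 243 days
Back 8 days from September 8 reaches August 31, 1915 -> 235 left
August 1915 has 31 days -> back to July 31, 1915 -> 204 left
July 1915 has 31 days -> back to June 30, 1915 -> 173 left
June 1915 has 30 days -> back to May 31, 1915 -> 143 left
May 1915 has 31 days -> back to April 30, 1915 -> 112 left
April 1915 has 30 days -> back to March 31, 1915 -> 82 left
March 1915 has 31 days -> back to February 28, 1915 -> 51 left
February 1915 has 28 days -> back to January 31, 1915 -> 23 left
January 1915: 31 - 23 = 8 -> lands on January 8

Result: 1915-01-08


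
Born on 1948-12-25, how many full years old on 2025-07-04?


Birth: 1948-12-25
Reference: 2025-07-04
Year difference: 2025 - 1948 = 77
Birthday not yet reached in 2025, subtract 1

76 years old


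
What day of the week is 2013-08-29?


Date: August 29, 2013
Anchor: Jan 1, 2013. With p = 2013 - 1 = 2012: (p + p//4 - p//100 + p//400) mod 7 = (2012 + 503 - 20 + 5) mod 7 = 2500 mod 7 = 1 -> Tuesday (Mon=0 ... Sun=6)
Days before August (Jan-Jul): 212; offset = 212 + 29 - 1 = 240
Weekday index = (1 + 240) mod 7 = 3

Day of the week: Thursday


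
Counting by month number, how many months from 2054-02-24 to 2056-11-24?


From February 2054 to November 2056
2 years * 12 = 24 months, plus 9 months = 33

33 months


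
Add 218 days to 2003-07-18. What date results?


Start: 2003-07-18, add 218 days
July 2003 has 31 days: 31 - 18 = 13 days to July 31 -> 205 left
August 2003 has 31 days -> 174 left
September 2003 has 30 days -> 144 left
October 2003 has 31 days -> 113 left
November 2003 has 30 days -> 83 left
December 2003 has 31 days -> 52 left
January 2004 has 31 days -> 21 left
February 2004: 21 <= 29 -> lands on February 21

Result: 2004-02-21


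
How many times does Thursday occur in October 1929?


October 1929 has 31 days
Anchor: Jan 1, 1929. With p = 1929 - 1 = 1928: (p + p//4 - p//100 + p//400) mod 7 = (1928 + 482 - 19 + 4) mod 7 = 2395 mod 7 = 1 -> Tuesday (Mon=0 ... Sun=6)
Days before October (Jan-Sep): 273; October 1 index = (1 + 273) mod 7 = 1 -> Tuesday
First Thursday is October 3
Thursdays: 3, 10, 17, 24, 31

5 Thursdays


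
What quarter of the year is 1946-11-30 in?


Month: November (month 11)
Q1: Jan-Mar, Q2: Apr-Jun, Q3: Jul-Sep, Q4: Oct-Dec

Q4


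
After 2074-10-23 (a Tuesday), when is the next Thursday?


Current: Tuesday
Target: Thursday
Days ahead: 2

Next Thursday: 2074-10-25


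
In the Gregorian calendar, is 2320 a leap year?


Gregorian leap year rule: divisible by 4, but not by 100, unless also by 400.
2320 is divisible by 4 but not 100 -> leap year

Yes


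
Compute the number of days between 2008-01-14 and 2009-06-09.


From 2008-01-14 to 2009-06-09
2008-01-14: day of year = 14
2009-06-09: days before June = 31 + 28 + 31 + 30 + 31 = 151 (2009 is not a leap year); day of year = 151 + 9 = 160
Rest of 2008: 366 - 14 = 352
Total = 352 + 160 = 512

512 days


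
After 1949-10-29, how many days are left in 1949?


Day of year: 302 of 365
Remaining = 365 - 302

63 days


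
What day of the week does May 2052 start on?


Target: May 1, 2052
Anchor: Jan 1, 2052. With p = 2052 - 1 = 2051: (p + p//4 - p//100 + p//400) mod 7 = (2051 + 512 - 20 + 5) mod 7 = 2548 mod 7 = 0 -> Monday (Mon=0 ... Sun=6)
Days before May (Jan-Apr): 121 days
Weekday index = (0 + 121) mod 7 = 2

Wednesday


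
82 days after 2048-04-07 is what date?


Start: 2048-04-07, add 82 days
April 2048 has 30 days: 30 - 7 = 23 days to April 30 -> 59 left
May 2048 has 31 days -> 28 left
June 2048: 28 <= 30 -> lands on June 28

Result: 2048-06-28


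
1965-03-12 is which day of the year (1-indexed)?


Date: March 12, 1965
Days in months 1 through 2: 59
Plus 12 days in March

Day of year: 71


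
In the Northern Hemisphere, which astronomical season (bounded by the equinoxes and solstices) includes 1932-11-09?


Date: November 9
Astronomical Autumn (approx.; exact equinox/solstice day varies by year): September 22 to December 20
November 9 falls within the Autumn window

Autumn


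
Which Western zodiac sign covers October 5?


Date: October 5
Conventional tropical zodiac dates: Libra from September 23 onward; Scorpio starts October 23
October 5 falls within the Libra range

Libra


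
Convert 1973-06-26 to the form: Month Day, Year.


ISO 1973-06-26 parses as year=1973, month=06, day=26
Month 6 -> June

June 26, 1973


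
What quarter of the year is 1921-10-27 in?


Month: October (month 10)
Q1: Jan-Mar, Q2: Apr-Jun, Q3: Jul-Sep, Q4: Oct-Dec

Q4
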